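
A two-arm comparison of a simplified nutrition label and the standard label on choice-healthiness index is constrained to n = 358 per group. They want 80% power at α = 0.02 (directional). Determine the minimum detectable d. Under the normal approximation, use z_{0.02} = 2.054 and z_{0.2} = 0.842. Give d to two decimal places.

For two independent groups of n = 358 each: d_min = (z_{α} + z_β)·√(2/n).
z-sum = 2.054 + 0.842 = 2.896.
d_min = 2.896 × √(2/358) = 2.896 × 0.0747 = 0.216.

d_min ≈ 0.22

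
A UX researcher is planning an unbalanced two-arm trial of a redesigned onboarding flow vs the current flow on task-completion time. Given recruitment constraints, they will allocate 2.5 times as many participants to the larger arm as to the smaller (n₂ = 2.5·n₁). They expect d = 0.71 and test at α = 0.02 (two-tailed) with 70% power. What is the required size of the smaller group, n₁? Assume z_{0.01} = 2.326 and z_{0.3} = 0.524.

n₁ = 23

With allocation ratio k = n₂/n₁ = 2.5, Var(x̄₁−x̄₂) = σ²(1/n₁ + 1/(k·n₁)) = σ²·(k+1)/(k·n₁).
So n₁ = (1 + 1/k)·((z_{α/2} + z_β)/d)² = 1.400 × (2.850/0.71)².
n₁ = 1.400 × 16.11 = 22.6.
Round up: n₁ = 23, giving n₂ = ⌈2.5 × 23⌉ = ⌈57.5⌉ = 58.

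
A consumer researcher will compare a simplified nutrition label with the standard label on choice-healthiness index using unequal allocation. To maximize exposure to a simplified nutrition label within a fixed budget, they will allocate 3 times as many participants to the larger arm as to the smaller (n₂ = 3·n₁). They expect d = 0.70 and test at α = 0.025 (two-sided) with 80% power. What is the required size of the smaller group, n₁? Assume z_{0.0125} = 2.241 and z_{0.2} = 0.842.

With allocation ratio k = n₂/n₁ = 3, Var(x̄₁−x̄₂) = σ²(1/n₁ + 1/(k·n₁)) = σ²·(k+1)/(k·n₁).
So n₁ = (1 + 1/k)·((z_{α/2} + z_β)/d)² = 1.333 × (3.083/0.70)².
n₁ = 1.333 × 19.40 = 25.9.
Round up: n₁ = 26, giving n₂ = 3 × 26 = 78.

n₁ = 26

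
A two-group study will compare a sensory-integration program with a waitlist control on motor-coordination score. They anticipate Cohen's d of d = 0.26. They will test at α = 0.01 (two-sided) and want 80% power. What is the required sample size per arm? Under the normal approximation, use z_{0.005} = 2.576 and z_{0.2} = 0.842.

n = 346 per group

For two independent groups with equal n: n = 2·((z_{α/2} + z_β) / d)².
z_{α/2} + z_β = 2.576 + 0.842 = 3.418.
n = 2 × (3.418 / 0.26)² = 2 × 13.146² = 2 × 172.82 = 345.6.
Round up to the next whole participant.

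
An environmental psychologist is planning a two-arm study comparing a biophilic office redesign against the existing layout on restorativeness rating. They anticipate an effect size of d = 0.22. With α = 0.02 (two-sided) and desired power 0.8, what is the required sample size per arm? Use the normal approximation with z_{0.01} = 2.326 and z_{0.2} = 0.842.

For two independent groups with equal n: n = 2·((z_{α/2} + z_β) / d)².
z_{α/2} + z_β = 2.326 + 0.842 = 3.168.
n = 2 × (3.168 / 0.22)² = 2 × 14.400² = 2 × 207.36 = 414.7.
Round up to the next whole participant.

n = 415 per group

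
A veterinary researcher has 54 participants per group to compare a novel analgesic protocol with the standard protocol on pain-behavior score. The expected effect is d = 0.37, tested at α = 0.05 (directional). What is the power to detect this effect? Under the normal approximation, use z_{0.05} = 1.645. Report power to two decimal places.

For two equal groups, power = Φ(d·√(n/2) − z_{α}).
d·√(n/2) = 0.37 × √(54/2) = 0.37 × 5.196 = 1.923.
z_β = 1.923 − 1.645 = 0.278.
Power = Φ(0.278) = 0.609.

power ≈ 0.61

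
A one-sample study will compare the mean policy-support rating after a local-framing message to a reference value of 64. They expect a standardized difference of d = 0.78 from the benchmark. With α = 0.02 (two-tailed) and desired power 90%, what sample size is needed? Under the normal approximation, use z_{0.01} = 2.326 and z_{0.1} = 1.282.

n = 22

For a one-sample test: n = ((z_{α/2} + z_β) / d)².
z_{α/2} + z_β = 2.326 + 1.282 = 3.608.
n = (3.608 / 0.78)² = 4.626² = 21.40.
Round up.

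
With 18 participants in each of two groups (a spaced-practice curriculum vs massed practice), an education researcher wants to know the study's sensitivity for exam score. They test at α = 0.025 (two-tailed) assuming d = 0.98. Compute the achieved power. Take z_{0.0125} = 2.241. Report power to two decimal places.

power ≈ 0.76

For two equal groups, power = Φ(d·√(n/2) − z_{α/2}).
d·√(n/2) = 0.98 × √(18/2) = 0.98 × 3.000 = 2.940.
z_β = 2.940 − 2.241 = 0.699.
Power = Φ(0.699) = 0.758.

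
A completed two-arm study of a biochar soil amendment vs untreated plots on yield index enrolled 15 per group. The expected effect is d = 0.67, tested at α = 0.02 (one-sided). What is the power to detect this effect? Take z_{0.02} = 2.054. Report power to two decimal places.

For two equal groups, power = Φ(d·√(n/2) − z_{α}).
d·√(n/2) = 0.67 × √(15/2) = 0.67 × 2.739 = 1.835.
z_β = 1.835 − 2.054 = -0.219.
Power = Φ(-0.219) = 0.413.

power ≈ 0.41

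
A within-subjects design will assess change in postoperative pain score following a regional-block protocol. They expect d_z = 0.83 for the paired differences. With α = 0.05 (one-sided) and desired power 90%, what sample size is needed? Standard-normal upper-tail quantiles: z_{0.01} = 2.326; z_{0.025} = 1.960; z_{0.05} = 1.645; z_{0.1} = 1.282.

For a paired (one-sample on differences) test: n = ((z_{α} + z_β) / d)².
z_{α} + z_β = 1.645 + 1.282 = 2.927.
n = (2.927 / 0.83)² = 3.527² = 12.44.
Round up.

n = 13 pairs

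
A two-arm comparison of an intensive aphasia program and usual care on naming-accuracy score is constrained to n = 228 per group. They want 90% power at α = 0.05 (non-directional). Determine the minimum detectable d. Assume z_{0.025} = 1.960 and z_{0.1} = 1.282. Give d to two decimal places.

d_min ≈ 0.30

For two independent groups of n = 228 each: d_min = (z_{α/2} + z_β)·√(2/n).
z-sum = 1.960 + 1.282 = 3.242.
d_min = 3.242 × √(2/228) = 3.242 × 0.0937 = 0.304.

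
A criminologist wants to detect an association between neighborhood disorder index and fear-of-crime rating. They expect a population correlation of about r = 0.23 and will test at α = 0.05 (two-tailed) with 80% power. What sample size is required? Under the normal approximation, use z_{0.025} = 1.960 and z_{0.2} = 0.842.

Fisher's z: C = ½·ln((1+r)/(1−r)) = ½·ln(1.5974) = 0.2342.
n = ((z_{α/2} + z_β)/C)² + 3.
(1.960 + 0.842) / 0.2342 = 2.802 / 0.2342 = 11.964.
n = 11.964² + 3 = 143.14 + 3 = 146.1.
Round up.

n = 147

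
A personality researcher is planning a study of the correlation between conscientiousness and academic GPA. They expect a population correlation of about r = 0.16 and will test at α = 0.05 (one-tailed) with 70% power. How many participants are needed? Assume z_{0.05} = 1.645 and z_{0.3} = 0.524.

n = 184

Fisher's z: C = ½·ln((1+r)/(1−r)) = ½·ln(1.3810) = 0.1614.
n = ((z_{α} + z_β)/C)² + 3.
(1.645 + 0.524) / 0.1614 = 2.169 / 0.1614 = 13.439.
n = 13.439² + 3 = 180.60 + 3 = 183.6.
Round up.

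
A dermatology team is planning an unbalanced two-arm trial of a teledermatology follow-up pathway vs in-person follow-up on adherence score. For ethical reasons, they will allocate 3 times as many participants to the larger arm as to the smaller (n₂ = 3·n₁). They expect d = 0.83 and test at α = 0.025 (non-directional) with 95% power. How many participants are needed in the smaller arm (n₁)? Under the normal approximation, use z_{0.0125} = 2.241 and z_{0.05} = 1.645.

With allocation ratio k = n₂/n₁ = 3, Var(x̄₁−x̄₂) = σ²(1/n₁ + 1/(k·n₁)) = σ²·(k+1)/(k·n₁).
So n₁ = (1 + 1/k)·((z_{α/2} + z_β)/d)² = 1.333 × (3.886/0.83)².
n₁ = 1.333 × 21.92 = 29.2.
Round up: n₁ = 30, giving n₂ = 3 × 30 = 90.

n₁ = 30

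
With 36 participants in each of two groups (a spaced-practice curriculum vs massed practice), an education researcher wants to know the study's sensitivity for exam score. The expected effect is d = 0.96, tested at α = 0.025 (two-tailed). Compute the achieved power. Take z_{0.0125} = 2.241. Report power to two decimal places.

For two equal groups, power = Φ(d·√(n/2) − z_{α/2}).
d·√(n/2) = 0.96 × √(36/2) = 0.96 × 4.243 = 4.073.
z_β = 4.073 − 2.241 = 1.832.
Power = Φ(1.832) = 0.967.

power ≈ 0.97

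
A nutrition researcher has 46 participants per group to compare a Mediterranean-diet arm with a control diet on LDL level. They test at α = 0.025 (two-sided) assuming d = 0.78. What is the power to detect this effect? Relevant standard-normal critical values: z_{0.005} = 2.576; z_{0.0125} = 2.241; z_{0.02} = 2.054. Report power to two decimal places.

power ≈ 0.93

For two equal groups, power = Φ(d·√(n/2) − z_{α/2}).
d·√(n/2) = 0.78 × √(46/2) = 0.78 × 4.796 = 3.741.
z_β = 3.741 − 2.241 = 1.500.
Power = Φ(1.500) = 0.933.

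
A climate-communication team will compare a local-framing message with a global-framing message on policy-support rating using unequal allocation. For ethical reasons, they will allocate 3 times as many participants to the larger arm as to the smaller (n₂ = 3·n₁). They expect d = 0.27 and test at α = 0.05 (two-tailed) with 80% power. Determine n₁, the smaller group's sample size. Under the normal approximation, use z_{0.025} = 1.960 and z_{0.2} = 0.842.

With allocation ratio k = n₂/n₁ = 3, Var(x̄₁−x̄₂) = σ²(1/n₁ + 1/(k·n₁)) = σ²·(k+1)/(k·n₁).
So n₁ = (1 + 1/k)·((z_{α/2} + z_β)/d)² = 1.333 × (2.802/0.27)².
n₁ = 1.333 × 107.70 = 143.6.
Round up: n₁ = 144, giving n₂ = 3 × 144 = 432.

n₁ = 144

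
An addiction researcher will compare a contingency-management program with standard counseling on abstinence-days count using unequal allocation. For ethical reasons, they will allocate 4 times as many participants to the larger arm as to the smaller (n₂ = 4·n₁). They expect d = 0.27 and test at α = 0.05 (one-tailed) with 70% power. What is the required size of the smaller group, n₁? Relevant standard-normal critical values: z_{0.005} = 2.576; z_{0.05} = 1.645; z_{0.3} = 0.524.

With allocation ratio k = n₂/n₁ = 4, Var(x̄₁−x̄₂) = σ²(1/n₁ + 1/(k·n₁)) = σ²·(k+1)/(k·n₁).
So n₁ = (1 + 1/k)·((z_{α} + z_β)/d)² = 1.250 × (2.169/0.27)².
n₁ = 1.250 × 64.53 = 80.7.
Round up: n₁ = 81, giving n₂ = 4 × 81 = 324.

n₁ = 81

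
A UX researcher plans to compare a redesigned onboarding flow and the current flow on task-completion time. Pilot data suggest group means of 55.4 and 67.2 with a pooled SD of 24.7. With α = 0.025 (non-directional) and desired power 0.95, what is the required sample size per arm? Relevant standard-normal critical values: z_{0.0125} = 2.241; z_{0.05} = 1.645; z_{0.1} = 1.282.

n = 133 per group

Cohen's d = |M₁ − M₂| / SD_pooled = |55.4 − 67.2| / 24.7 = 11.8 / 24.7 = 0.478.
For two independent groups with equal n: n = 2·((z_{α/2} + z_β) / d)².
z_{α/2} + z_β = 2.241 + 1.645 = 3.886.
n = 2 × (3.886 / 0.478)² = 2 × 8.130² = 2 × 66.09 = 132.2.
Round up to the next whole participant.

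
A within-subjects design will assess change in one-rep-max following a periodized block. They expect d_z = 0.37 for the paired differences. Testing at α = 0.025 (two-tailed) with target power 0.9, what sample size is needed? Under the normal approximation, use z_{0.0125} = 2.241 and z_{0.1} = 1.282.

For a paired (one-sample on differences) test: n = ((z_{α/2} + z_β) / d)².
z_{α/2} + z_β = 2.241 + 1.282 = 3.523.
n = (3.523 / 0.37)² = 9.522² = 90.66.
Round up.

n = 91 pairs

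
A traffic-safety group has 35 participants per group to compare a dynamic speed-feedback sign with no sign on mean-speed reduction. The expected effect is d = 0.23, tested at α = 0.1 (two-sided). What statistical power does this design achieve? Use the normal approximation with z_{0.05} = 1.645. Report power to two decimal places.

power ≈ 0.25

For two equal groups, power = Φ(d·√(n/2) − z_{α/2}).
d·√(n/2) = 0.23 × √(35/2) = 0.23 × 4.183 = 0.962.
z_β = 0.962 − 1.645 = -0.683.
Power = Φ(-0.683) = 0.247.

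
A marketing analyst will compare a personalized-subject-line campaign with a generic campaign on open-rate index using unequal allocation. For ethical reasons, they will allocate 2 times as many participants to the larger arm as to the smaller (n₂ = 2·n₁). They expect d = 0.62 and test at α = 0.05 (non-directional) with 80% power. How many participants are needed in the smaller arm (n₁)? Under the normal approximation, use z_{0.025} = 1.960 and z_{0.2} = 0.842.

n₁ = 31

With allocation ratio k = n₂/n₁ = 2, Var(x̄₁−x̄₂) = σ²(1/n₁ + 1/(k·n₁)) = σ²·(k+1)/(k·n₁).
So n₁ = (1 + 1/k)·((z_{α/2} + z_β)/d)² = 1.500 × (2.802/0.62)².
n₁ = 1.500 × 20.42 = 30.6.
Round up: n₁ = 31, giving n₂ = 2 × 31 = 62.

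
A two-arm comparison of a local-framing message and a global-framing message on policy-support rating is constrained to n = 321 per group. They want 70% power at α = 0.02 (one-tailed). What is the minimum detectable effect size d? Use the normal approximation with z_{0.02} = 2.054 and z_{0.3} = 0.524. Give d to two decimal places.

d_min ≈ 0.20

For two independent groups of n = 321 each: d_min = (z_{α} + z_β)·√(2/n).
z-sum = 2.054 + 0.524 = 2.578.
d_min = 2.578 × √(2/321) = 2.578 × 0.0789 = 0.203.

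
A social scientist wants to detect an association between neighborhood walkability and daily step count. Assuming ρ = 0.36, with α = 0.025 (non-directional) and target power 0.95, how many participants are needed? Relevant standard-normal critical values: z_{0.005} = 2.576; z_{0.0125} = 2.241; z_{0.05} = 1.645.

n = 110

Fisher's z: C = ½·ln((1+r)/(1−r)) = ½·ln(2.1250) = 0.3769.
n = ((z_{α/2} + z_β)/C)² + 3.
(2.241 + 1.645) / 0.3769 = 3.886 / 0.3769 = 10.310.
n = 10.310² + 3 = 106.30 + 3 = 109.3.
Round up.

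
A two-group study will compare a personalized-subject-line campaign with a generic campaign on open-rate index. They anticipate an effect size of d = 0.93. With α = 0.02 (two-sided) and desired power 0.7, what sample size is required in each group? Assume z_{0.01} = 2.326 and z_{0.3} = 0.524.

For two independent groups with equal n: n = 2·((z_{α/2} + z_β) / d)².
z_{α/2} + z_β = 2.326 + 0.524 = 2.850.
n = 2 × (2.850 / 0.93)² = 2 × 3.065² = 2 × 9.39 = 18.8.
Round up to the next whole participant.

n = 19 per group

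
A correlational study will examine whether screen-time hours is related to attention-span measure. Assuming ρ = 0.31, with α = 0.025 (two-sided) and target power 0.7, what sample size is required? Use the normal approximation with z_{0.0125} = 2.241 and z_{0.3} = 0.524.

Fisher's z: C = ½·ln((1+r)/(1−r)) = ½·ln(1.8986) = 0.3205.
n = ((z_{α/2} + z_β)/C)² + 3.
(2.241 + 0.524) / 0.3205 = 2.765 / 0.3205 = 8.627.
n = 8.627² + 3 = 74.43 + 3 = 77.4.
Round up.

n = 78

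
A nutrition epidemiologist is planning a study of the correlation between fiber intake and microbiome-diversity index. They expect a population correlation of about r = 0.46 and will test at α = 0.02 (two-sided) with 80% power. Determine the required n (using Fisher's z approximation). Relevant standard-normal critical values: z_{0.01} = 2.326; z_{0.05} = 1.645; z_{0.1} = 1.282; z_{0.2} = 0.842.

Fisher's z: C = ½·ln((1+r)/(1−r)) = ½·ln(2.7037) = 0.4973.
n = ((z_{α/2} + z_β)/C)² + 3.
(2.326 + 0.842) / 0.4973 = 3.168 / 0.4973 = 6.370.
n = 6.370² + 3 = 40.58 + 3 = 43.6.
Round up.

n = 44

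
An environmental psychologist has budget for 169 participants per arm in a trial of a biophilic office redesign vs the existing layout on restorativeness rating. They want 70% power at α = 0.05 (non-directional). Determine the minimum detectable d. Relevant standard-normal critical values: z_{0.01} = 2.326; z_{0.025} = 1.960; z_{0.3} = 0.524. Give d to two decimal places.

For two independent groups of n = 169 each: d_min = (z_{α/2} + z_β)·√(2/n).
z-sum = 1.960 + 0.524 = 2.484.
d_min = 2.484 × √(2/169) = 2.484 × 0.1088 = 0.270.

d_min ≈ 0.27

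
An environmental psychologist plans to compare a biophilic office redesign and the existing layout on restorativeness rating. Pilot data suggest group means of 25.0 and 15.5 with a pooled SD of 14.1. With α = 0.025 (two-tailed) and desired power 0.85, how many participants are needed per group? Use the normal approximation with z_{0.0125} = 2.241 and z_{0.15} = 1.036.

Cohen's d = |M₁ − M₂| / SD_pooled = |25.0 − 15.5| / 14.1 = 9.5 / 14.1 = 0.674.
For two independent groups with equal n: n = 2·((z_{α/2} + z_β) / d)².
z_{α/2} + z_β = 2.241 + 1.036 = 3.277.
n = 2 × (3.277 / 0.674)² = 2 × 4.862² = 2 × 23.64 = 47.3.
Round up to the next whole participant.

n = 48 per group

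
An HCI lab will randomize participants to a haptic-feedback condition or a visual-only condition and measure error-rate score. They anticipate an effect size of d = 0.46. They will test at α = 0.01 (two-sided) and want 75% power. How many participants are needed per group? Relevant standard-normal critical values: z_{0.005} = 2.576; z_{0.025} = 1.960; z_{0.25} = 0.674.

For two independent groups with equal n: n = 2·((z_{α/2} + z_β) / d)².
z_{α/2} + z_β = 2.576 + 0.674 = 3.250.
n = 2 × (3.250 / 0.46)² = 2 × 7.065² = 2 × 49.92 = 99.8.
Round up to the next whole participant.

n = 100 per group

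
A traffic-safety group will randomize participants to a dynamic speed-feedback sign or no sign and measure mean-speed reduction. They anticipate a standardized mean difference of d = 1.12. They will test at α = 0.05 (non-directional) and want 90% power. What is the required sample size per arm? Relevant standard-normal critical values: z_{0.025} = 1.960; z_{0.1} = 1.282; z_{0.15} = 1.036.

For two independent groups with equal n: n = 2·((z_{α/2} + z_β) / d)².
z_{α/2} + z_β = 1.960 + 1.282 = 3.242.
n = 2 × (3.242 / 1.12)² = 2 × 2.895² = 2 × 8.38 = 16.8.
Round up to the next whole participant.

n = 17 per group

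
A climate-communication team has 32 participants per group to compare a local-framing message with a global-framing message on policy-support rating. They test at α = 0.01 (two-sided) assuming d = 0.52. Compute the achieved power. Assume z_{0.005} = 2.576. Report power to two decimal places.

For two equal groups, power = Φ(d·√(n/2) − z_{α/2}).
d·√(n/2) = 0.52 × √(32/2) = 0.52 × 4.000 = 2.080.
z_β = 2.080 − 2.576 = -0.496.
Power = Φ(-0.496) = 0.310.

power ≈ 0.31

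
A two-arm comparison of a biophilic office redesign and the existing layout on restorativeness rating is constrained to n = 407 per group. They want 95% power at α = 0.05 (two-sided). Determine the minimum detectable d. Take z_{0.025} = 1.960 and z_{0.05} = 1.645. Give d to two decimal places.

For two independent groups of n = 407 each: d_min = (z_{α/2} + z_β)·√(2/n).
z-sum = 1.960 + 1.645 = 3.605.
d_min = 3.605 × √(2/407) = 3.605 × 0.0701 = 0.253.

d_min ≈ 0.25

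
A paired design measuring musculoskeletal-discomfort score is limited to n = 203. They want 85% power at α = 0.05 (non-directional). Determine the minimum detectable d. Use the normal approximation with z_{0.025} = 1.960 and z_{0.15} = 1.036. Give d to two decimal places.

d_min ≈ 0.21

For a single sample (or paired design) of n = 203: d_min = (z_{α/2} + z_β)/√n.
z-sum = 1.960 + 1.036 = 2.996.
d_min = 2.996 / √203 = 2.996 / 14.248 = 0.210.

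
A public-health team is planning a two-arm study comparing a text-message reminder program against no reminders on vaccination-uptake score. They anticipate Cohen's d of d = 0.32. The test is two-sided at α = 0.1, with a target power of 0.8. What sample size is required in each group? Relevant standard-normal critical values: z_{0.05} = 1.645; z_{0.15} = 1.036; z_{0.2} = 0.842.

For two independent groups with equal n: n = 2·((z_{α/2} + z_β) / d)².
z_{α/2} + z_β = 1.645 + 0.842 = 2.487.
n = 2 × (2.487 / 0.32)² = 2 × 7.772² = 2 × 60.40 = 120.8.
Round up to the next whole participant.

n = 121 per group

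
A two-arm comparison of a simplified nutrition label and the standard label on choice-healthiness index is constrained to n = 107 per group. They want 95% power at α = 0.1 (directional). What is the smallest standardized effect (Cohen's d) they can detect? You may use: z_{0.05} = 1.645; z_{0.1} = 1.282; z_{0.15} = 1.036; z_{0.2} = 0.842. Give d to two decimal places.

For two independent groups of n = 107 each: d_min = (z_{α} + z_β)·√(2/n).
z-sum = 1.282 + 1.645 = 2.927.
d_min = 2.927 × √(2/107) = 2.927 × 0.1367 = 0.400.

d_min ≈ 0.40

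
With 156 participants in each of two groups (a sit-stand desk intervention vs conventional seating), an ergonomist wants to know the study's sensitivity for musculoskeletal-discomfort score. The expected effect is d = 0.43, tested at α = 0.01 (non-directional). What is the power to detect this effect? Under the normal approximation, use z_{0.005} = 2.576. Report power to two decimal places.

For two equal groups, power = Φ(d·√(n/2) − z_{α/2}).
d·√(n/2) = 0.43 × √(156/2) = 0.43 × 8.832 = 3.798.
z_β = 3.798 − 2.576 = 1.222.
Power = Φ(1.222) = 0.889.

power ≈ 0.89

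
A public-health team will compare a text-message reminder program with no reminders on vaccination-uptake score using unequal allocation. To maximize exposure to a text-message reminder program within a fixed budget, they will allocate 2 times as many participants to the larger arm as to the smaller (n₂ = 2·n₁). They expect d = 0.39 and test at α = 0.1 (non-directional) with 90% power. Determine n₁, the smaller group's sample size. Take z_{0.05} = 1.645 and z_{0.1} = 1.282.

n₁ = 85

With allocation ratio k = n₂/n₁ = 2, Var(x̄₁−x̄₂) = σ²(1/n₁ + 1/(k·n₁)) = σ²·(k+1)/(k·n₁).
So n₁ = (1 + 1/k)·((z_{α/2} + z_β)/d)² = 1.500 × (2.927/0.39)².
n₁ = 1.500 × 56.33 = 84.5.
Round up: n₁ = 85, giving n₂ = 2 × 85 = 170.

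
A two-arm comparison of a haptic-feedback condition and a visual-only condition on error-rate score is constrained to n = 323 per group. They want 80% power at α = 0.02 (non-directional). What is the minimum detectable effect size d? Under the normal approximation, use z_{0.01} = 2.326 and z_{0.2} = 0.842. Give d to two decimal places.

d_min ≈ 0.25

For two independent groups of n = 323 each: d_min = (z_{α/2} + z_β)·√(2/n).
z-sum = 2.326 + 0.842 = 3.168.
d_min = 3.168 × √(2/323) = 3.168 × 0.0787 = 0.249.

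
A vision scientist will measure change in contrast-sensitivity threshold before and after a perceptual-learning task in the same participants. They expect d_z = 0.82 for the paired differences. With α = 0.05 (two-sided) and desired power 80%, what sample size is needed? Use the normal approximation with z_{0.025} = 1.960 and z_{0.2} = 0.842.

For a paired (one-sample on differences) test: n = ((z_{α/2} + z_β) / d)².
z_{α/2} + z_β = 1.960 + 0.842 = 2.802.
n = (2.802 / 0.82)² = 3.417² = 11.68.
Round up.

n = 12 pairs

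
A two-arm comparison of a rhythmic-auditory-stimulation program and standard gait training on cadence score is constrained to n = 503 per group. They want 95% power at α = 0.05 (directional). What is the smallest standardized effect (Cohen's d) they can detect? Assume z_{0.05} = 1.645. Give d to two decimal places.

For two independent groups of n = 503 each: d_min = (z_{α} + z_β)·√(2/n).
z-sum = 1.645 + 1.645 = 3.290.
d_min = 3.290 × √(2/503) = 3.290 × 0.0631 = 0.207.

d_min ≈ 0.21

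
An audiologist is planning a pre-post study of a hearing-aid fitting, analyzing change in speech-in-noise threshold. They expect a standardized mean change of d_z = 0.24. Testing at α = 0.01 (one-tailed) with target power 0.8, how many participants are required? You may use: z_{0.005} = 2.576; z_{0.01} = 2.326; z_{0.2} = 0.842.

For a paired (one-sample on differences) test: n = ((z_{α} + z_β) / d)².
z_{α} + z_β = 2.326 + 0.842 = 3.168.
n = (3.168 / 0.24)² = 13.200² = 174.24.
Round up.

n = 175 pairs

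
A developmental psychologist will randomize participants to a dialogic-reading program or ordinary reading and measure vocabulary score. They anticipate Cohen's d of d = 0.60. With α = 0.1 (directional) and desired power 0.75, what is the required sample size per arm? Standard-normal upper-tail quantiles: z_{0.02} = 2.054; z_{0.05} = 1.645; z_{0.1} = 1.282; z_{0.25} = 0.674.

For two independent groups with equal n: n = 2·((z_{α} + z_β) / d)².
z_{α} + z_β = 1.282 + 0.674 = 1.956.
n = 2 × (1.956 / 0.60)² = 2 × 3.260² = 2 × 10.63 = 21.3.
Round up to the next whole participant.

n = 22 per group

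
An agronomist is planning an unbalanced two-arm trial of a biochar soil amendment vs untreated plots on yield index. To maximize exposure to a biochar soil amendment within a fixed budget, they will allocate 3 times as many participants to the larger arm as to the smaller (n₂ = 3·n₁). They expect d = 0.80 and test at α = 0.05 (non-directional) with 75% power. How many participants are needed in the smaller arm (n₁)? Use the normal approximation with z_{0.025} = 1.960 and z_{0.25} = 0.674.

n₁ = 15

With allocation ratio k = n₂/n₁ = 3, Var(x̄₁−x̄₂) = σ²(1/n₁ + 1/(k·n₁)) = σ²·(k+1)/(k·n₁).
So n₁ = (1 + 1/k)·((z_{α/2} + z_β)/d)² = 1.333 × (2.634/0.80)².
n₁ = 1.333 × 10.84 = 14.5.
Round up: n₁ = 15, giving n₂ = 3 × 15 = 45.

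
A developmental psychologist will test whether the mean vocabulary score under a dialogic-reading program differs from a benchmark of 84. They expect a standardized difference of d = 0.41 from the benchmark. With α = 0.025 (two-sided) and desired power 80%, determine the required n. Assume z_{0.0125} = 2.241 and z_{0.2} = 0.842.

n = 57

For a one-sample test: n = ((z_{α/2} + z_β) / d)².
z_{α/2} + z_β = 2.241 + 0.842 = 3.083.
n = (3.083 / 0.41)² = 7.520² = 56.54.
Round up.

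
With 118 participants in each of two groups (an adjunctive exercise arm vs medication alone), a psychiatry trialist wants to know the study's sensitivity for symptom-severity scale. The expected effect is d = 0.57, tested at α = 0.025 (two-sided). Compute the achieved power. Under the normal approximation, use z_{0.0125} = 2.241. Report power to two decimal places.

power ≈ 0.98

For two equal groups, power = Φ(d·√(n/2) − z_{α/2}).
d·√(n/2) = 0.57 × √(118/2) = 0.57 × 7.681 = 4.378.
z_β = 4.378 − 2.241 = 2.137.
Power = Φ(2.137) = 0.984.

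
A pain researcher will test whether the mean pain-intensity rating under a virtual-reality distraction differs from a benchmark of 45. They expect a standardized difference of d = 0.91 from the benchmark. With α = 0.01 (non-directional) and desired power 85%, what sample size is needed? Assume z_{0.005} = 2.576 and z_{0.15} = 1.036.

n = 16

For a one-sample test: n = ((z_{α/2} + z_β) / d)².
z_{α/2} + z_β = 2.576 + 1.036 = 3.612.
n = (3.612 / 0.91)² = 3.969² = 15.75.
Round up.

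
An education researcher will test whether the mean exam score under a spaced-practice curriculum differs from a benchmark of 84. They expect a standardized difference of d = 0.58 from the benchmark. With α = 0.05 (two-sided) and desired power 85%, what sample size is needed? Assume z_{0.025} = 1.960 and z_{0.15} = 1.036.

n = 27

For a one-sample test: n = ((z_{α/2} + z_β) / d)².
z_{α/2} + z_β = 1.960 + 1.036 = 2.996.
n = (2.996 / 0.58)² = 5.166² = 26.68.
Round up.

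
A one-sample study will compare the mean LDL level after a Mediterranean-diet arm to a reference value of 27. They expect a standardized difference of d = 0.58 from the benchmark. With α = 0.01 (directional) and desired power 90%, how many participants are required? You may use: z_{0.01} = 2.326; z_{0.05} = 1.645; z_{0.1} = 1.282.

For a one-sample test: n = ((z_{α} + z_β) / d)².
z_{α} + z_β = 2.326 + 1.282 = 3.608.
n = (3.608 / 0.58)² = 6.221² = 38.70.
Round up.

n = 39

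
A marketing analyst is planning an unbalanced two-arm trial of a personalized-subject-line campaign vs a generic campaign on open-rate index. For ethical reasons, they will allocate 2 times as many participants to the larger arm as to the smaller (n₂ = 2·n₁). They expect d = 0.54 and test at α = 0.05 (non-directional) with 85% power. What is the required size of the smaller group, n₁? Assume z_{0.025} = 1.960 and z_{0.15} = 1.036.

With allocation ratio k = n₂/n₁ = 2, Var(x̄₁−x̄₂) = σ²(1/n₁ + 1/(k·n₁)) = σ²·(k+1)/(k·n₁).
So n₁ = (1 + 1/k)·((z_{α/2} + z_β)/d)² = 1.500 × (2.996/0.54)².
n₁ = 1.500 × 30.78 = 46.2.
Round up: n₁ = 47, giving n₂ = 2 × 47 = 94.

n₁ = 47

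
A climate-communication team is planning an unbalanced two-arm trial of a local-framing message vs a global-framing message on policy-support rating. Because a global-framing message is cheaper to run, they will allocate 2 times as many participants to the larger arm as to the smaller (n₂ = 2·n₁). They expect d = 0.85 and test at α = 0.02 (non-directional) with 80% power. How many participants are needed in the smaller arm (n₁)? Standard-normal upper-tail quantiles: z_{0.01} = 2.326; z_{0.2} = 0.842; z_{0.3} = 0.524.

n₁ = 21

With allocation ratio k = n₂/n₁ = 2, Var(x̄₁−x̄₂) = σ²(1/n₁ + 1/(k·n₁)) = σ²·(k+1)/(k·n₁).
So n₁ = (1 + 1/k)·((z_{α/2} + z_β)/d)² = 1.500 × (3.168/0.85)².
n₁ = 1.500 × 13.89 = 20.8.
Round up: n₁ = 21, giving n₂ = 2 × 21 = 42.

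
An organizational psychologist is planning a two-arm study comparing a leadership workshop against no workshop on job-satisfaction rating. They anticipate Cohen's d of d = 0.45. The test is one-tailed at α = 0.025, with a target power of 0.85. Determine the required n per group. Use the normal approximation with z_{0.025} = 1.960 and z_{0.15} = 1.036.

For two independent groups with equal n: n = 2·((z_{α} + z_β) / d)².
z_{α} + z_β = 1.960 + 1.036 = 2.996.
n = 2 × (2.996 / 0.45)² = 2 × 6.658² = 2 × 44.33 = 88.7.
Round up to the next whole participant.

n = 89 per group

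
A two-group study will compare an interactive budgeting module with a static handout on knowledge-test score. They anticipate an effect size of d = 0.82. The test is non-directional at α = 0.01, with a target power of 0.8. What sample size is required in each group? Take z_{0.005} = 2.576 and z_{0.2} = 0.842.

n = 35 per group

For two independent groups with equal n: n = 2·((z_{α/2} + z_β) / d)².
z_{α/2} + z_β = 2.576 + 0.842 = 3.418.
n = 2 × (3.418 / 0.82)² = 2 × 4.168² = 2 × 17.37 = 34.7.
Round up to the next whole participant.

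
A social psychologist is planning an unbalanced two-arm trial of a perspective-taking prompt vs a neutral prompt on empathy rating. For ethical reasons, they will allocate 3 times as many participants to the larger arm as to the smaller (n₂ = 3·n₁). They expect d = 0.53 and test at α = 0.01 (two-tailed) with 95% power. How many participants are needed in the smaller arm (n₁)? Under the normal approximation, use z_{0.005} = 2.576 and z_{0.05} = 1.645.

With allocation ratio k = n₂/n₁ = 3, Var(x̄₁−x̄₂) = σ²(1/n₁ + 1/(k·n₁)) = σ²·(k+1)/(k·n₁).
So n₁ = (1 + 1/k)·((z_{α/2} + z_β)/d)² = 1.333 × (4.221/0.53)².
n₁ = 1.333 × 63.43 = 84.6.
Round up: n₁ = 85, giving n₂ = 3 × 85 = 255.

n₁ = 85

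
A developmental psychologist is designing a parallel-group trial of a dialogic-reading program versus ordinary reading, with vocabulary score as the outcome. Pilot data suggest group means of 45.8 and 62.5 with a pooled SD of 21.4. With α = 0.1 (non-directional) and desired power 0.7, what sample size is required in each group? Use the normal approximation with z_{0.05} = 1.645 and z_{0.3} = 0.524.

n = 16 per group

Cohen's d = |M₁ − M₂| / SD_pooled = |45.8 − 62.5| / 21.4 = 16.7 / 21.4 = 0.780.
For two independent groups with equal n: n = 2·((z_{α/2} + z_β) / d)².
z_{α/2} + z_β = 1.645 + 0.524 = 2.169.
n = 2 × (2.169 / 0.780)² = 2 × 2.781² = 2 × 7.73 = 15.5.
Round up to the next whole participant.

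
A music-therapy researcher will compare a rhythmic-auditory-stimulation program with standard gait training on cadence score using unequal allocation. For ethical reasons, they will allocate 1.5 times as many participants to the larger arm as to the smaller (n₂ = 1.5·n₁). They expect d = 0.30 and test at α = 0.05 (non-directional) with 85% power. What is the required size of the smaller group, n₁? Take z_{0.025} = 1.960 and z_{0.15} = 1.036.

With allocation ratio k = n₂/n₁ = 1.5, Var(x̄₁−x̄₂) = σ²(1/n₁ + 1/(k·n₁)) = σ²·(k+1)/(k·n₁).
So n₁ = (1 + 1/k)·((z_{α/2} + z_β)/d)² = 1.667 × (2.996/0.30)².
n₁ = 1.667 × 99.73 = 166.2.
Round up: n₁ = 167, giving n₂ = ⌈1.5 × 167⌉ = ⌈250.5⌉ = 251.

n₁ = 167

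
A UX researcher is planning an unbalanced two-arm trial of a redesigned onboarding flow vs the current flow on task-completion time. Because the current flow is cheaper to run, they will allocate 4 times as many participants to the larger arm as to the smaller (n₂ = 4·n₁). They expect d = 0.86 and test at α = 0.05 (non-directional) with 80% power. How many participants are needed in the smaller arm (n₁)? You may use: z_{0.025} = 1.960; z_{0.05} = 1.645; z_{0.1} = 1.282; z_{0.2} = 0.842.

With allocation ratio k = n₂/n₁ = 4, Var(x̄₁−x̄₂) = σ²(1/n₁ + 1/(k·n₁)) = σ²·(k+1)/(k·n₁).
So n₁ = (1 + 1/k)·((z_{α/2} + z_β)/d)² = 1.250 × (2.802/0.86)².
n₁ = 1.250 × 10.62 = 13.3.
Round up: n₁ = 14, giving n₂ = 4 × 14 = 56.

n₁ = 14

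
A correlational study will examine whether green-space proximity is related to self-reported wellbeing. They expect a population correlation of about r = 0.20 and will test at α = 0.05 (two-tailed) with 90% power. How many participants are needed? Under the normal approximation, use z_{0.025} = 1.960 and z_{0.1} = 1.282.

n = 259

Fisher's z: C = ½·ln((1+r)/(1−r)) = ½·ln(1.5000) = 0.2027.
n = ((z_{α/2} + z_β)/C)² + 3.
(1.960 + 1.282) / 0.2027 = 3.242 / 0.2027 = 15.994.
n = 15.994² + 3 = 255.81 + 3 = 258.8.
Round up.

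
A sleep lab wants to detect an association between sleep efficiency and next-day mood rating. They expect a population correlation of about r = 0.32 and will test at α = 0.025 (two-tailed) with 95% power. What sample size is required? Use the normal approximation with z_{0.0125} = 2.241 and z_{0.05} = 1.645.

n = 141

Fisher's z: C = ½·ln((1+r)/(1−r)) = ½·ln(1.9412) = 0.3316.
n = ((z_{α/2} + z_β)/C)² + 3.
(2.241 + 1.645) / 0.3316 = 3.886 / 0.3316 = 11.719.
n = 11.719² + 3 = 137.33 + 3 = 140.3.
Round up.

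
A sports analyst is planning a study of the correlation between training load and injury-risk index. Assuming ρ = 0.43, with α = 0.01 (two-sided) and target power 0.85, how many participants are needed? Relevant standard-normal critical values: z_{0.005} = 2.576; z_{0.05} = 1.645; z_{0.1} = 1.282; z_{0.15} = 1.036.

Fisher's z: C = ½·ln((1+r)/(1−r)) = ½·ln(2.5088) = 0.4599.
n = ((z_{α/2} + z_β)/C)² + 3.
(2.576 + 1.036) / 0.4599 = 3.612 / 0.4599 = 7.854.
n = 7.854² + 3 = 61.68 + 3 = 64.7.
Round up.

n = 65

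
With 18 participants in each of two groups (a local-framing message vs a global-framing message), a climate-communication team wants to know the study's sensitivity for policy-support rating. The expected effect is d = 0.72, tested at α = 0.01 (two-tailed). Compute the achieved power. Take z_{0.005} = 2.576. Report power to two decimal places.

For two equal groups, power = Φ(d·√(n/2) − z_{α/2}).
d·√(n/2) = 0.72 × √(18/2) = 0.72 × 3.000 = 2.160.
z_β = 2.160 − 2.576 = -0.416.
Power = Φ(-0.416) = 0.339.

power ≈ 0.34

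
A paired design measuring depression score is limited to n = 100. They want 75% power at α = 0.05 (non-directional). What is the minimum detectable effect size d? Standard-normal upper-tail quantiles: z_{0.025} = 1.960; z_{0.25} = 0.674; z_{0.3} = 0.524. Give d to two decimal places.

d_min ≈ 0.26

For a single sample (or paired design) of n = 100: d_min = (z_{α/2} + z_β)/√n.
z-sum = 1.960 + 0.674 = 2.634.
d_min = 2.634 / √100 = 2.634 / 10.000 = 0.263.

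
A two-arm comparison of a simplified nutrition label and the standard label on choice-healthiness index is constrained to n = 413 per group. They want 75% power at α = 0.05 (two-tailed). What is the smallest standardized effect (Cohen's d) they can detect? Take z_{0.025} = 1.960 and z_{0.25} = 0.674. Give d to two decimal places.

d_min ≈ 0.18

For two independent groups of n = 413 each: d_min = (z_{α/2} + z_β)·√(2/n).
z-sum = 1.960 + 0.674 = 2.634.
d_min = 2.634 × √(2/413) = 2.634 × 0.0696 = 0.183.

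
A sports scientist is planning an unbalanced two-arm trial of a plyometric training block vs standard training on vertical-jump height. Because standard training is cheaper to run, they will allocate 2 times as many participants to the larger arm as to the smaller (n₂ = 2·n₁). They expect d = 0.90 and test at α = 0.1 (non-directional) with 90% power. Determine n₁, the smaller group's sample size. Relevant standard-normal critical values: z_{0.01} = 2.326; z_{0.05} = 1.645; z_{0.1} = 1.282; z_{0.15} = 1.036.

n₁ = 16

With allocation ratio k = n₂/n₁ = 2, Var(x̄₁−x̄₂) = σ²(1/n₁ + 1/(k·n₁)) = σ²·(k+1)/(k·n₁).
So n₁ = (1 + 1/k)·((z_{α/2} + z_β)/d)² = 1.500 × (2.927/0.90)².
n₁ = 1.500 × 10.58 = 15.9.
Round up: n₁ = 16, giving n₂ = 2 × 16 = 32.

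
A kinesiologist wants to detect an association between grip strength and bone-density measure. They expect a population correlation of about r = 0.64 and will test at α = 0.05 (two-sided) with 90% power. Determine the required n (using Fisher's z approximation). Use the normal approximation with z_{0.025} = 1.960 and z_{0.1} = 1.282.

Fisher's z: C = ½·ln((1+r)/(1−r)) = ½·ln(4.5556) = 0.7582.
n = ((z_{α/2} + z_β)/C)² + 3.
(1.960 + 1.282) / 0.7582 = 3.242 / 0.7582 = 4.276.
n = 4.276² + 3 = 18.28 + 3 = 21.3.
Round up.

n = 22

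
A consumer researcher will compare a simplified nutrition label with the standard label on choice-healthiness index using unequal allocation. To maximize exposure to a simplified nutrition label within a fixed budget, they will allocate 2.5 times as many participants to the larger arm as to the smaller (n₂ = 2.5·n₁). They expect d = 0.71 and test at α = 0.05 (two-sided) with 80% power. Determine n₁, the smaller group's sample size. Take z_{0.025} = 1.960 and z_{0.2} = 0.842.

With allocation ratio k = n₂/n₁ = 2.5, Var(x̄₁−x̄₂) = σ²(1/n₁ + 1/(k·n₁)) = σ²·(k+1)/(k·n₁).
So n₁ = (1 + 1/k)·((z_{α/2} + z_β)/d)² = 1.400 × (2.802/0.71)².
n₁ = 1.400 × 15.57 = 21.8.
Round up: n₁ = 22, giving n₂ = 2.5 × 22 = 55.

n₁ = 22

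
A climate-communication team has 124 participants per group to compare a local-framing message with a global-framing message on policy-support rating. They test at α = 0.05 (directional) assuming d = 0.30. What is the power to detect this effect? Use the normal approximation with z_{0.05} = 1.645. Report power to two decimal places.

power ≈ 0.76

For two equal groups, power = Φ(d·√(n/2) − z_{α}).
d·√(n/2) = 0.30 × √(124/2) = 0.30 × 7.874 = 2.362.
z_β = 2.362 − 1.645 = 0.717.
Power = Φ(0.717) = 0.763.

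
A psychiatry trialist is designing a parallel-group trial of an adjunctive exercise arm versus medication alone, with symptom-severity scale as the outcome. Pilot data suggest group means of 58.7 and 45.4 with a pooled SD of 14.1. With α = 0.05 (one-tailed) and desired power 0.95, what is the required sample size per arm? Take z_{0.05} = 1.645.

n = 25 per group

Cohen's d = |M₁ − M₂| / SD_pooled = |58.7 − 45.4| / 14.1 = 13.3 / 14.1 = 0.943.
For two independent groups with equal n: n = 2·((z_{α} + z_β) / d)².
z_{α} + z_β = 1.645 + 1.645 = 3.290.
n = 2 × (3.290 / 0.943)² = 2 × 3.489² = 2 × 12.17 = 24.3.
Round up to the next whole participant.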